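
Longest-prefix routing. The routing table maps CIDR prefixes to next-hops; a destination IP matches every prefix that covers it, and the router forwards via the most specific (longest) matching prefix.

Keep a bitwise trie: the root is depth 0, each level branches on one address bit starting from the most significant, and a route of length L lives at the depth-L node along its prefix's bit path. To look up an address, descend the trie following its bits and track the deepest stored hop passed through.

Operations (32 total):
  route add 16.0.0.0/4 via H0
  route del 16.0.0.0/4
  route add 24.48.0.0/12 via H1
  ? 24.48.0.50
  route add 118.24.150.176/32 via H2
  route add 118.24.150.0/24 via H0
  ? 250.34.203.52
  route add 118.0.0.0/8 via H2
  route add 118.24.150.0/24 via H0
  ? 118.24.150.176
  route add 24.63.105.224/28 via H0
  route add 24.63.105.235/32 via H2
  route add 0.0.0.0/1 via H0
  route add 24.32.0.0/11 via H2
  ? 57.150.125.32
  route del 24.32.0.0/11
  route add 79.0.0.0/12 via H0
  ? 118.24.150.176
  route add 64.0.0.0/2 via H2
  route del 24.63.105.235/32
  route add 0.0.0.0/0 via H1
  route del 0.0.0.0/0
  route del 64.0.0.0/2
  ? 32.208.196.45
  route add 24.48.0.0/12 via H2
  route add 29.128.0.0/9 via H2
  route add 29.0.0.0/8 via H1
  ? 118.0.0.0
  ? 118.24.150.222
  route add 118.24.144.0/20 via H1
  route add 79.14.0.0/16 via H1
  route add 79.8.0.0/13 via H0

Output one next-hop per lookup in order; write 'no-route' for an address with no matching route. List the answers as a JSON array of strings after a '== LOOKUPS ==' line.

Apply in order:
  add 16.0.0.0/4 -> H0 at depth 4
  del 16.0.0.0/4 (clear depth 4)
  add 24.48.0.0/12 -> H1 at depth 12
  ? 24.48.0.50  path d0:-→d1:-→d2:-→d3:-→d4:-→d5:-→d6:-→d7:-→d8:-→d9:-→d10:-→d11:-→d12:H1  best=H1
  add 118.24.150.176/32 -> H2 at depth 32
  add 118.24.150.0/24 -> H0 at depth 24
  ? 250.34.203.52  path d0:-  best=no-route
  add 118.0.0.0/8 -> H2 at depth 8
  add 118.24.150.0/24 -> H0 at depth 24
  ? 118.24.150.176  path d0:-→d1:-→d2:-→d3:-→d4:-→d5:-→d6:-→d7:-→d8:H2→d9:-→d10:-→d11:-→d12:-→d13:-→d14:-→d15:-→d16:-→d17:-→d18:-→d19:-→d20:-→d21:-→d22:-→d23:-→d24:H0→d25:-→d26:-→d27:-→d28:-→d29:-→d30:-→d31:-→d32:H2  best=H2
  add 24.63.105.224/28 -> H0 at depth 28
  add 24.63.105.235/32 -> H2 at depth 32
  add 0.0.0.0/1 -> H0 at depth 1
  add 24.32.0.0/11 -> H2 at depth 11
  ? 57.150.125.32  path d0:-→d1:H0→d2:-  best=H0
  del 24.32.0.0/11 (clear depth 11)
  add 79.0.0.0/12 -> H0 at depth 12
  ? 118.24.150.176  path d0:-→d1:H0→d2:-→d3:-→d4:-→d5:-→d6:-→d7:-→d8:H2→d9:-→d10:-→d11:-→d12:-→d13:-→d14:-→d15:-→d16:-→d17:-→d18:-→d19:-→d20:-→d21:-→d22:-→d23:-→d24:H0→d25:-→d26:-→d27:-→d28:-→d29:-→d30:-→d31:-→d32:H2  best=H2
  add 64.0.0.0/2 -> H2 at depth 2
  del 24.63.105.235/32 (clear depth 32)
  add 0.0.0.0/0 -> H1 at depth 0
  del 0.0.0.0/0 (clear depth 0)
  del 64.0.0.0/2 (clear depth 2)
  ? 32.208.196.45  path d0:-→d1:H0→d2:-  best=H0
  add 24.48.0.0/12 -> H2 at depth 12
  add 29.128.0.0/9 -> H2 at depth 9
  add 29.0.0.0/8 -> H1 at depth 8
  ? 118.0.0.0  path d0:-→d1:H0→d2:-→d3:-→d4:-→d5:-→d6:-→d7:-→d8:H2→d9:-→d10:-→d11:-  best=H2
  ? 118.24.150.222  path d0:-→d1:H0→d2:-→d3:-→d4:-→d5:-→d6:-→d7:-→d8:H2→d9:-→d10:-→d11:-→d12:-→d13:-→d14:-→d15:-→d16:-→d17:-→d18:-→d19:-→d20:-→d21:-→d22:-→d23:-→d24:H0→d25:-  best=H0
  add 118.24.144.0/20 -> H1 at depth 20
  add 79.14.0.0/16 -> H1 at depth 16
  add 79.8.0.0/13 -> H0 at depth 13

== LOOKUPS ==
["H1","no-route","H2","H0","H2","H0","H2","H0"]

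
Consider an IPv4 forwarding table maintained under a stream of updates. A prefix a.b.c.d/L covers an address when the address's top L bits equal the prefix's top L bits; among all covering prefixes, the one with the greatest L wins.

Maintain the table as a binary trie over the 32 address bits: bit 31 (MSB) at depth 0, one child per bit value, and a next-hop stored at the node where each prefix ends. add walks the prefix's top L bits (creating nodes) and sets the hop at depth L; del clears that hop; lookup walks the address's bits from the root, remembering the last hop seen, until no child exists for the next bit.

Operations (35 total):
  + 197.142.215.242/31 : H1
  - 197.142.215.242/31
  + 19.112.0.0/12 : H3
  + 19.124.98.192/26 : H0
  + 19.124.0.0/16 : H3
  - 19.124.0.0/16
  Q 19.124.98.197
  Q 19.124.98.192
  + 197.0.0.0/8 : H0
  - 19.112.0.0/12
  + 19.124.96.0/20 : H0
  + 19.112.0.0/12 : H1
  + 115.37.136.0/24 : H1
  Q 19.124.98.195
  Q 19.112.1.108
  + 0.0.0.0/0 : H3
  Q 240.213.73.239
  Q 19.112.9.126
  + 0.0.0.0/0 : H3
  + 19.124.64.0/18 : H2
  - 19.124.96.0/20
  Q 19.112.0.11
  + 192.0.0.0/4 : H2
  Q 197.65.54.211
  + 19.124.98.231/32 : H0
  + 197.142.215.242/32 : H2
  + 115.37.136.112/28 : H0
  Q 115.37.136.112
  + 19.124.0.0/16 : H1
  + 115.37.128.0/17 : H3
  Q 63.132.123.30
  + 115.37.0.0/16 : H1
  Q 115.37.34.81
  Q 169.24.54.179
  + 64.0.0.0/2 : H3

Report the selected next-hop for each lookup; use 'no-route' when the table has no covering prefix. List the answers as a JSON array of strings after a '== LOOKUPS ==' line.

Process each operation:
  + 197.142.215.242/31 (H1) depth=31
  del 197.142.215.242/31 (clear depth 31)
  + 19.112.0.0/12 (H3) depth=12
  + 19.124.98.192/26 (H0) depth=26
  + 19.124.0.0/16 (H3) depth=16
  del 19.124.0.0/16 (clear depth 16)
  ? 19.124.98.197  path d0:-→d1:-→d2:-→d3:-→d4:-→d5:-→d6:-→d7:-→d8:-→d9:-→d10:-→d11:-→d12:H3→d13:-→d14:-→d15:-→d16:-→d17:-→d18:-→d19:-→d20:-→d21:-→d22:-→d23:-→d24:-→d25:-→d26:H0  best=H0
  ? 19.124.98.192  path d0:-→d1:-→d2:-→d3:-→d4:-→d5:-→d6:-→d7:-→d8:-→d9:-→d10:-→d11:-→d12:H3→d13:-→d14:-→d15:-→d16:-→d17:-→d18:-→d19:-→d20:-→d21:-→d22:-→d23:-→d24:-→d25:-→d26:H0  best=H0
  + 197.0.0.0/8 (H0) depth=8
  del 19.112.0.0/12 (clear depth 12)
  + 19.124.96.0/20 (H0) depth=20
  + 19.112.0.0/12 (H1) depth=12
  + 115.37.136.0/24 (H1) depth=24
  ? 19.124.98.195  path d0:-→d1:-→d2:-→d3:-→d4:-→d5:-→d6:-→d7:-→d8:-→d9:-→d10:-→d11:-→d12:H1→d13:-→d14:-→d15:-→d16:-→d17:-→d18:-→d19:-→d20:H0→d21:-→d22:-→d23:-→d24:-→d25:-→d26:H0  best=H0
  ? 19.112.1.108  path d0:-→d1:-→d2:-→d3:-→d4:-→d5:-→d6:-→d7:-→d8:-→d9:-→d10:-→d11:-→d12:H1  best=H1
  + 0.0.0.0/0 (H3) depth=0
  ? 240.213.73.239  path d0:H3→d1:-→d2:-  best=H3
  ? 19.112.9.126  path d0:H3→d1:-→d2:-→d3:-→d4:-→d5:-→d6:-→d7:-→d8:-→d9:-→d10:-→d11:-→d12:H1  best=H1
  + 0.0.0.0/0 (H3) depth=0
  + 19.124.64.0/18 (H2) depth=18
  del 19.124.96.0/20 (clear depth 20)
  ? 19.112.0.11  path d0:H3→d1:-→d2:-→d3:-→d4:-→d5:-→d6:-→d7:-→d8:-→d9:-→d10:-→d11:-→d12:H1  best=H1
  + 192.0.0.0/4 (H2) depth=4
  ? 197.65.54.211  path d0:H3→d1:-→d2:-→d3:-→d4:H2→d5:-→d6:-→d7:-→d8:H0  best=H0
  + 19.124.98.231/32 (H0) depth=32
  + 197.142.215.242/32 (H2) depth=32
  + 115.37.136.112/28 (H0) depth=28
  ? 115.37.136.112  path d0:H3→d1:-→d2:-→d3:-→d4:-→d5:-→d6:-→d7:-→d8:-→d9:-→d10:-→d11:-→d12:-→d13:-→d14:-→d15:-→d16:-→d17:-→d18:-→d19:-→d20:-→d21:-→d22:-→d23:-→d24:H1→d25:-→d26:-→d27:-→d28:H0  best=H0
  + 19.124.0.0/16 (H1) depth=16
  + 115.37.128.0/17 (H3) depth=17
  ? 63.132.123.30  path d0:H3→d1:-→d2:-  best=H3
  + 115.37.0.0/16 (H1) depth=16
  ? 115.37.34.81  path d0:H3→d1:-→d2:-→d3:-→d4:-→d5:-→d6:-→d7:-→d8:-→d9:-→d10:-→d11:-→d12:-→d13:-→d14:-→d15:-→d16:H1  best=H1
  ? 169.24.54.179  path d0:H3→d1:-  best=H3
  + 64.0.0.0/2 (H3) depth=2

== LOOKUPS ==
["H0","H0","H0","H1","H3","H1","H1","H0","H0","H3","H1","H3"]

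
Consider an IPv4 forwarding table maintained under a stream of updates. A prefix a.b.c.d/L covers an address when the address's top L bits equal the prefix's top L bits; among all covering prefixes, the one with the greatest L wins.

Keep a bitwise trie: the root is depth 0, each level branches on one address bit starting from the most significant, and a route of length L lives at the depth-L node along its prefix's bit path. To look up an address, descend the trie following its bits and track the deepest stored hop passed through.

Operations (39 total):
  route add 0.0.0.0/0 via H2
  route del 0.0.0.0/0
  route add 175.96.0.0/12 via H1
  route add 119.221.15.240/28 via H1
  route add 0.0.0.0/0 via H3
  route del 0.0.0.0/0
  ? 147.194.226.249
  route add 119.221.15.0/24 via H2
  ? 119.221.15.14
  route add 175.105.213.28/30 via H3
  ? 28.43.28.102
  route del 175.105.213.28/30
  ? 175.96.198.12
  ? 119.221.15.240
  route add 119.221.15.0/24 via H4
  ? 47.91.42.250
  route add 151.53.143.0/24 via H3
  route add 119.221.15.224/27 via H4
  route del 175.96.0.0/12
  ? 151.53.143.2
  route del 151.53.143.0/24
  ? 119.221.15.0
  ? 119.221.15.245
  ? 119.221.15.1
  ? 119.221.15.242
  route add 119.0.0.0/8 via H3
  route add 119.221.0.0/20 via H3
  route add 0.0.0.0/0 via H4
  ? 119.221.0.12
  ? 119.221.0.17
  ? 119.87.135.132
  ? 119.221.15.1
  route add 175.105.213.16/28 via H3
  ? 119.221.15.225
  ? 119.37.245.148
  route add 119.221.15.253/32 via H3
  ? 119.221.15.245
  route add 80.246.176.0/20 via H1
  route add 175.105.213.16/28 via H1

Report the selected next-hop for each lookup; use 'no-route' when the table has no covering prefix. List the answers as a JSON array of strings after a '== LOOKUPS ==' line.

Apply in order:
  + 0.0.0.0/0 (H2) depth=0
  del 0.0.0.0/0 (clear depth 0)
  + 175.96.0.0/12 (H1) depth=12
  + 119.221.15.240/28 (H1) depth=28
  + 0.0.0.0/0 (H3) depth=0
  del 0.0.0.0/0 (clear depth 0)
  ? 147.194.226.249  path d0:-→d1:-→d2:-  best=no-route
  + 119.221.15.0/24 (H2) depth=24
  ? 119.221.15.14  path d0:-→d1:-→d2:-→d3:-→d4:-→d5:-→d6:-→d7:-→d8:-→d9:-→d10:-→d11:-→d12:-→d13:-→d14:-→d15:-→d16:-→d17:-→d18:-→d19:-→d20:-→d21:-→d22:-→d23:-→d24:H2  best=H2
  + 175.105.213.28/30 (H3) depth=30
  ? 28.43.28.102  path d0:-→d1:-  best=no-route
  del 175.105.213.28/30 (clear depth 30)
  ? 175.96.198.12  path d0:-→d1:-→d2:-→d3:-→d4:-→d5:-→d6:-→d7:-→d8:-→d9:-→d10:-→d11:-→d12:H1  best=H1
  ? 119.221.15.240  path d0:-→d1:-→d2:-→d3:-→d4:-→d5:-→d6:-→d7:-→d8:-→d9:-→d10:-→d11:-→d12:-→d13:-→d14:-→d15:-→d16:-→d17:-→d18:-→d19:-→d20:-→d21:-→d22:-→d23:-→d24:H2→d25:-→d26:-→d27:-→d28:H1  best=H1
  + 119.221.15.0/24 (H4) depth=24
  ? 47.91.42.250  path d0:-→d1:-  best=no-route
  + 151.53.143.0/24 (H3) depth=24
  + 119.221.15.224/27 (H4) depth=27
  del 175.96.0.0/12 (clear depth 12)
  ? 151.53.143.2  path d0:-→d1:-→d2:-→d3:-→d4:-→d5:-→d6:-→d7:-→d8:-→d9:-→d10:-→d11:-→d12:-→d13:-→d14:-→d15:-→d16:-→d17:-→d18:-→d19:-→d20:-→d21:-→d22:-→d23:-→d24:H3  best=H3
  del 151.53.143.0/24 (clear depth 24)
  ? 119.221.15.0  path d0:-→d1:-→d2:-→d3:-→d4:-→d5:-→d6:-→d7:-→d8:-→d9:-→d10:-→d11:-→d12:-→d13:-→d14:-→d15:-→d16:-→d17:-→d18:-→d19:-→d20:-→d21:-→d22:-→d23:-→d24:H4  best=H4
  ? 119.221.15.245  path d0:-→d1:-→d2:-→d3:-→d4:-→d5:-→d6:-→d7:-→d8:-→d9:-→d10:-→d11:-→d12:-→d13:-→d14:-→d15:-→d16:-→d17:-→d18:-→d19:-→d20:-→d21:-→d22:-→d23:-→d24:H4→d25:-→d26:-→d27:H4→d28:H1  best=H1
  ? 119.221.15.1  path d0:-→d1:-→d2:-→d3:-→d4:-→d5:-→d6:-→d7:-→d8:-→d9:-→d10:-→d11:-→d12:-→d13:-→d14:-→d15:-→d16:-→d17:-→d18:-→d19:-→d20:-→d21:-→d22:-→d23:-→d24:H4  best=H4
  ? 119.221.15.242  path d0:-→d1:-→d2:-→d3:-→d4:-→d5:-→d6:-→d7:-→d8:-→d9:-→d10:-→d11:-→d12:-→d13:-→d14:-→d15:-→d16:-→d17:-→d18:-→d19:-→d20:-→d21:-→d22:-→d23:-→d24:H4→d25:-→d26:-→d27:H4→d28:H1  best=H1
  + 119.0.0.0/8 (H3) depth=8
  + 119.221.0.0/20 (H3) depth=20
  + 0.0.0.0/0 (H4) depth=0
  ? 119.221.0.12  path d0:H4→d1:-→d2:-→d3:-→d4:-→d5:-→d6:-→d7:-→d8:H3→d9:-→d10:-→d11:-→d12:-→d13:-→d14:-→d15:-→d16:-→d17:-→d18:-→d19:-→d20:H3  best=H3
  ? 119.221.0.17  path d0:H4→d1:-→d2:-→d3:-→d4:-→d5:-→d6:-→d7:-→d8:H3→d9:-→d10:-→d11:-→d12:-→d13:-→d14:-→d15:-→d16:-→d17:-→d18:-→d19:-→d20:H3  best=H3
  ? 119.87.135.132  path d0:H4→d1:-→d2:-→d3:-→d4:-→d5:-→d6:-→d7:-→d8:H3  best=H3
  ? 119.221.15.1  path d0:H4→d1:-→d2:-→d3:-→d4:-→d5:-→d6:-→d7:-→d8:H3→d9:-→d10:-→d11:-→d12:-→d13:-→d14:-→d15:-→d16:-→d17:-→d18:-→d19:-→d20:H3→d21:-→d22:-→d23:-→d24:H4  best=H4
  + 175.105.213.16/28 (H3) depth=28
  ? 119.221.15.225  path d0:H4→d1:-→d2:-→d3:-→d4:-→d5:-→d6:-→d7:-→d8:H3→d9:-→d10:-→d11:-→d12:-→d13:-→d14:-→d15:-→d16:-→d17:-→d18:-→d19:-→d20:H3→d21:-→d22:-→d23:-→d24:H4→d25:-→d26:-→d27:H4  best=H4
  ? 119.37.245.148  path d0:H4→d1:-→d2:-→d3:-→d4:-→d5:-→d6:-→d7:-→d8:H3  best=H3
  + 119.221.15.253/32 (H3) depth=32
  ? 119.221.15.245  path d0:H4→d1:-→d2:-→d3:-→d4:-→d5:-→d6:-→d7:-→d8:H3→d9:-→d10:-→d11:-→d12:-→d13:-→d14:-→d15:-→d16:-→d17:-→d18:-→d19:-→d20:H3→d21:-→d22:-→d23:-→d24:H4→d25:-→d26:-→d27:H4→d28:H1  best=H1
  + 80.246.176.0/20 (H1) depth=20
  + 175.105.213.16/28 (H1) depth=28

== LOOKUPS ==
["no-route","H2","no-route","H1","H1","no-route","H3","H4","H1","H4","H1","H3","H3","H3","H4","H4","H3","H1"]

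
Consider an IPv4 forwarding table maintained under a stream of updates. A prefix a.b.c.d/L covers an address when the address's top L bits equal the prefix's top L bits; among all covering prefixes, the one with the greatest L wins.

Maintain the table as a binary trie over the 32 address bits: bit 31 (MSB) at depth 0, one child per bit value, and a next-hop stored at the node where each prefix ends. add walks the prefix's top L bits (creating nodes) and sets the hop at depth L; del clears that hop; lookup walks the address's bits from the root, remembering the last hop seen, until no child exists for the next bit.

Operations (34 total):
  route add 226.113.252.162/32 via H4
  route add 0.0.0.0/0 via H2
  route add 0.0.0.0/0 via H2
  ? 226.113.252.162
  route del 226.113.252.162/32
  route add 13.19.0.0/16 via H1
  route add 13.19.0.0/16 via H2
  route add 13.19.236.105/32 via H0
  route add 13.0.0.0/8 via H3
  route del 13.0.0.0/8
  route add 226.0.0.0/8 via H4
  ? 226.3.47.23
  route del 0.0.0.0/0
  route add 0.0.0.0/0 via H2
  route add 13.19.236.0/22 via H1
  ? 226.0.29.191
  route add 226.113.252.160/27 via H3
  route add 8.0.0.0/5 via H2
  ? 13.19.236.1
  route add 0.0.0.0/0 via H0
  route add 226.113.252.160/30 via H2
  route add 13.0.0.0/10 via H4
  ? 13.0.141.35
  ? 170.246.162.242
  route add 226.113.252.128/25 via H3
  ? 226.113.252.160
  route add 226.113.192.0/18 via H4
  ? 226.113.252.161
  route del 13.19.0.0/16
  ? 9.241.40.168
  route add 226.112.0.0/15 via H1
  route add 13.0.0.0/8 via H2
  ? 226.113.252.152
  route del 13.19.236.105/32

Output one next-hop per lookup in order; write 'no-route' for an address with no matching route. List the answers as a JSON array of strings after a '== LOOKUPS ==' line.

Apply in order:
  add 226.113.252.162/32 -> H4 at depth 32
  add 0.0.0.0/0 -> H2 at depth 0
  add 0.0.0.0/0 -> H2 at depth 0
  Q 226.113.252.162: descend 11100010011100011111110010100010 ; hops seen [H2,H4] ; pick H4
  del 226.113.252.162/32 (clear depth 32)
  add 13.19.0.0/16 -> H1 at depth 16
  add 13.19.0.0/16 -> H2 at depth 16
  add 13.19.236.105/32 -> H0 at depth 32
  add 13.0.0.0/8 -> H3 at depth 8
  del 13.0.0.0/8 (clear depth 8)
  add 226.0.0.0/8 -> H4 at depth 8
  Q 226.3.47.23: descend 111000100 ; hops seen [H2,H4] ; pick H4
  del 0.0.0.0/0 (clear depth 0)
  add 0.0.0.0/0 -> H2 at depth 0
  add 13.19.236.0/22 -> H1 at depth 22
  Q 226.0.29.191: descend 111000100 ; hops seen [H2,H4] ; pick H4
  add 226.113.252.160/27 -> H3 at depth 27
  add 8.0.0.0/5 -> H2 at depth 5
  Q 13.19.236.1: descend 0000110100010011111011000 ; hops seen [H2,H2,H2,H1] ; pick H1
  add 0.0.0.0/0 -> H0 at depth 0
  add 226.113.252.160/30 -> H2 at depth 30
  add 13.0.0.0/10 -> H4 at depth 10
  Q 13.0.141.35: descend 00001101000 ; hops seen [H0,H2,H4] ; pick H4
  Q 170.246.162.242: descend 1 ; hops seen [H0] ; pick H0
  add 226.113.252.128/25 -> H3 at depth 25
  Q 226.113.252.160: descend 111000100111000111111100101000 ; hops seen [H0,H4,H3,H3,H2] ; pick H2
  add 226.113.192.0/18 -> H4 at depth 18
  Q 226.113.252.161: descend 111000100111000111111100101000 ; hops seen [H0,H4,H4,H3,H3,H2] ; pick H2
  del 13.19.0.0/16 (clear depth 16)
  Q 9.241.40.168: descend 00001 ; hops seen [H0,H2] ; pick H2
  add 226.112.0.0/15 -> H1 at depth 15
  add 13.0.0.0/8 -> H2 at depth 8
  Q 226.113.252.152: descend 11100010011100011111110010 ; hops seen [H0,H4,H1,H4,H3] ; pick H3
  del 13.19.236.105/32 (clear depth 32)

== LOOKUPS ==
["H4","H4","H4","H1","H4","H0","H2","H2","H2","H3"]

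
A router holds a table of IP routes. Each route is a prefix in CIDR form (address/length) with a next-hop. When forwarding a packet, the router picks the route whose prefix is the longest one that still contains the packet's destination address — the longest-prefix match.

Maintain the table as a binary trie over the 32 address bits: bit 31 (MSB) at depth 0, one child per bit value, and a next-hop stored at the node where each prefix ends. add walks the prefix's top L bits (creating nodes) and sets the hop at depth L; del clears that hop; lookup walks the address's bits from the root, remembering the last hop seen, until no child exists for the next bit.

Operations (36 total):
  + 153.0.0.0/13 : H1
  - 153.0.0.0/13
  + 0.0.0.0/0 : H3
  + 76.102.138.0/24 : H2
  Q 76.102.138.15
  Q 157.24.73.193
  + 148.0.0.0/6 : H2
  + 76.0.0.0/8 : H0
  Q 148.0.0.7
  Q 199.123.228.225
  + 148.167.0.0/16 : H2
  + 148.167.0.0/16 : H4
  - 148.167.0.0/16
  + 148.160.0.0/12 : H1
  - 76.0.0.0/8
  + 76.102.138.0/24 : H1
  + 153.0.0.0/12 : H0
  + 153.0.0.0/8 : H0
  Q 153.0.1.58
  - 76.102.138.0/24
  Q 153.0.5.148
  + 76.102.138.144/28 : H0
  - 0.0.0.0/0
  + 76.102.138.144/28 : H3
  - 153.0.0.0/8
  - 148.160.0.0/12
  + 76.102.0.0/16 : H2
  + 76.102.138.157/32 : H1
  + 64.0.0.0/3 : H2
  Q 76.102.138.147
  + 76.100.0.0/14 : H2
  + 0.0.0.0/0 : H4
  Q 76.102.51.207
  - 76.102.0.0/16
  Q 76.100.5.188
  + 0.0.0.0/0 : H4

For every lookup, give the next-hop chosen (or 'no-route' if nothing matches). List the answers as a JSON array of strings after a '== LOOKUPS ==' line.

Apply in order:
  add 153.0.0.0/13 -> H1 at depth 13
  del 153.0.0.0/13 (clear depth 13)
  add 0.0.0.0/0 -> H3 at depth 0
  add 76.102.138.0/24 -> H2 at depth 24
  Q 76.102.138.15: descend 010011000110011010001010 ; hops seen [H3,H2] ; pick H2
  Q 157.24.73.193: descend 10011 ; hops seen [H3] ; pick H3
  add 148.0.0.0/6 -> H2 at depth 6
  add 76.0.0.0/8 -> H0 at depth 8
  Q 148.0.0.7: descend 100101 ; hops seen [H3,H2] ; pick H2
  Q 199.123.228.225: descend 1 ; hops seen [H3] ; pick H3
  add 148.167.0.0/16 -> H2 at depth 16
  add 148.167.0.0/16 -> H4 at depth 16
  del 148.167.0.0/16 (clear depth 16)
  add 148.160.0.0/12 -> H1 at depth 12
  del 76.0.0.0/8 (clear depth 8)
  add 76.102.138.0/24 -> H1 at depth 24
  add 153.0.0.0/12 -> H0 at depth 12
  add 153.0.0.0/8 -> H0 at depth 8
  Q 153.0.1.58: descend 1001100100000 ; hops seen [H3,H0,H0] ; pick H0
  del 76.102.138.0/24 (clear depth 24)
  Q 153.0.5.148: descend 1001100100000 ; hops seen [H3,H0,H0] ; pick H0
  add 76.102.138.144/28 -> H0 at depth 28
  del 0.0.0.0/0 (clear depth 0)
  add 76.102.138.144/28 -> H3 at depth 28
  del 153.0.0.0/8 (clear depth 8)
  del 148.160.0.0/12 (clear depth 12)
  add 76.102.0.0/16 -> H2 at depth 16
  add 76.102.138.157/32 -> H1 at depth 32
  add 64.0.0.0/3 -> H2 at depth 3
  Q 76.102.138.147: descend 0100110001100110100010101001 ; hops seen [H2,H2,H3] ; pick H3
  add 76.100.0.0/14 -> H2 at depth 14
  add 0.0.0.0/0 -> H4 at depth 0
  Q 76.102.51.207: descend 0100110001100110 ; hops seen [H4,H2,H2,H2] ; pick H2
  del 76.102.0.0/16 (clear depth 16)
  Q 76.100.5.188: descend 01001100011001 ; hops seen [H4,H2,H2] ; pick H2
  add 0.0.0.0/0 -> H4 at depth 0

== LOOKUPS ==
["H2","H3","H2","H3","H0","H0","H3","H2","H2"]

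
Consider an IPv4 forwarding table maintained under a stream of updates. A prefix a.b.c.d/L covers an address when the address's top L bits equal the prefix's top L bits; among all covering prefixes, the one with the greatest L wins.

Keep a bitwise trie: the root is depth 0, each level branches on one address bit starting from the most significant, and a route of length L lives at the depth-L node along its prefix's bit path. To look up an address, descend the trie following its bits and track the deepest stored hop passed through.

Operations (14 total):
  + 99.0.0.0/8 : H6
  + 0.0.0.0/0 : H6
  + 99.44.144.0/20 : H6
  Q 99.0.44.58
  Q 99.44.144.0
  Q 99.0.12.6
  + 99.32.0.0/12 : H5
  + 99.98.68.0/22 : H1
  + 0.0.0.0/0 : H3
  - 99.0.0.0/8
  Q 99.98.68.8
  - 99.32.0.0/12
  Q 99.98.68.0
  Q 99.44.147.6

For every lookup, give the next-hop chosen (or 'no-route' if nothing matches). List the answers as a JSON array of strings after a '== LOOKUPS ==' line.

Apply in order:
  + 99.0.0.0/8 (H6) depth=8
  + 0.0.0.0/0 (H6) depth=0
  + 99.44.144.0/20 (H6) depth=20
  lookup 99.0.44.58: bits 0110001100 walk d0:H6→d1:-→d2:-→d3:-→d4:-→d5:-→d6:-→d7:-→d8:H6→d9:-→d10:- -> H6
  lookup 99.44.144.0: bits 01100011001011001001 walk d0:H6→d1:-→d2:-→d3:-→d4:-→d5:-→d6:-→d7:-→d8:H6→d9:-→d10:-→d11:-→d12:-→d13:-→d14:-→d15:-→d16:-→d17:-→d18:-→d19:-→d20:H6 -> H6
  lookup 99.0.12.6: bits 0110001100 walk d0:H6→d1:-→d2:-→d3:-→d4:-→d5:-→d6:-→d7:-→d8:H6→d9:-→d10:- -> H6
  + 99.32.0.0/12 (H5) depth=12
  + 99.98.68.0/22 (H1) depth=22
  + 0.0.0.0/0 (H3) depth=0
  del 99.0.0.0/8 (clear depth 8)
  lookup 99.98.68.8: bits 0110001101100010010001 walk d0:H3→d1:-→d2:-→d3:-→d4:-→d5:-→d6:-→d7:-→d8:-→d9:-→d10:-→d11:-→d12:-→d13:-→d14:-→d15:-→d16:-→d17:-→d18:-→d19:-→d20:-→d21:-→d22:H1 -> H1
  del 99.32.0.0/12 (clear depth 12)
  lookup 99.98.68.0: bits 0110001101100010010001 walk d0:H3→d1:-→d2:-→d3:-→d4:-→d5:-→d6:-→d7:-→d8:-→d9:-→d10:-→d11:-→d12:-→d13:-→d14:-→d15:-→d16:-→d17:-→d18:-→d19:-→d20:-→d21:-→d22:H1 -> H1
  lookup 99.44.147.6: bits 01100011001011001001 walk d0:H3→d1:-→d2:-→d3:-→d4:-→d5:-→d6:-→d7:-→d8:-→d9:-→d10:-→d11:-→d12:-→d13:-→d14:-→d15:-→d16:-→d17:-→d18:-→d19:-→d20:H6 -> H6

== LOOKUPS ==
["H6","H6","H6","H1","H1","H6"]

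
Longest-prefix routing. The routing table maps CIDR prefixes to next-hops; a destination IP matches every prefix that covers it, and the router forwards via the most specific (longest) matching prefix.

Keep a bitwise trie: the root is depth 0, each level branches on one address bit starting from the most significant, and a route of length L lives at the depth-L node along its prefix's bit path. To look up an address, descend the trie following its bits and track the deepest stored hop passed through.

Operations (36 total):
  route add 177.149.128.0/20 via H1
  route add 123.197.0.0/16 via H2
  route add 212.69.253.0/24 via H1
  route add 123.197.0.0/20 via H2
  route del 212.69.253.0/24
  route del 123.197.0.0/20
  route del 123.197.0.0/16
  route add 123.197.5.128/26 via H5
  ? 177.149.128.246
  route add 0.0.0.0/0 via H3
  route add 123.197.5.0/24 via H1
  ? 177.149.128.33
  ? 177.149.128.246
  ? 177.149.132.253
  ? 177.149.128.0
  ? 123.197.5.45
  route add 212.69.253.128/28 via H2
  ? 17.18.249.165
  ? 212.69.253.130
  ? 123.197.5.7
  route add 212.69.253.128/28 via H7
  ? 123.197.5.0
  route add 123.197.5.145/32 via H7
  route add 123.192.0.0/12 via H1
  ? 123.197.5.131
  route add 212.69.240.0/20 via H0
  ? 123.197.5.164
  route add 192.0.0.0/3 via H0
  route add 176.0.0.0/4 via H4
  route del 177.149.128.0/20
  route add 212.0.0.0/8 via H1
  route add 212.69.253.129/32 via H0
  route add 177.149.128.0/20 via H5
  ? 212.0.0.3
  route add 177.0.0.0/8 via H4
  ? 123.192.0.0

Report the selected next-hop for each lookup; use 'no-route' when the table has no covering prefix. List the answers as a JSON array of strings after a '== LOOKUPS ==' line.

Apply in order:
  + 177.149.128.0/20 (H1) depth=20
  + 123.197.0.0/16 (H2) depth=16
  + 212.69.253.0/24 (H1) depth=24
  + 123.197.0.0/20 (H2) depth=20
  - 212.69.253.0/24 clear@24
  - 123.197.0.0/20 clear@20
  - 123.197.0.0/16 clear@16
  + 123.197.5.128/26 (H5) depth=26
  ? 177.149.128.246  path d0:-→d1:-→d2:-→d3:-→d4:-→d5:-→d6:-→d7:-→d8:-→d9:-→d10:-→d11:-→d12:-→d13:-→d14:-→d15:-→d16:-→d17:-→d18:-→d19:-→d20:H1  best=H1
  + 0.0.0.0/0 (H3) depth=0
  + 123.197.5.0/24 (H1) depth=24
  ? 177.149.128.33  path d0:H3→d1:-→d2:-→d3:-→d4:-→d5:-→d6:-→d7:-→d8:-→d9:-→d10:-→d11:-→d12:-→d13:-→d14:-→d15:-→d16:-→d17:-→d18:-→d19:-→d20:H1  best=H1
  ? 177.149.128.246  path d0:H3→d1:-→d2:-→d3:-→d4:-→d5:-→d6:-→d7:-→d8:-→d9:-→d10:-→d11:-→d12:-→d13:-→d14:-→d15:-→d16:-→d17:-→d18:-→d19:-→d20:H1  best=H1
  ? 177.149.132.253  path d0:H3→d1:-→d2:-→d3:-→d4:-→d5:-→d6:-→d7:-→d8:-→d9:-→d10:-→d11:-→d12:-→d13:-→d14:-→d15:-→d16:-→d17:-→d18:-→d19:-→d20:H1  best=H1
  ? 177.149.128.0  path d0:H3→d1:-→d2:-→d3:-→d4:-→d5:-→d6:-→d7:-→d8:-→d9:-→d10:-→d11:-→d12:-→d13:-→d14:-→d15:-→d16:-→d17:-→d18:-→d19:-→d20:H1  best=H1
  ? 123.197.5.45  path d0:H3→d1:-→d2:-→d3:-→d4:-→d5:-→d6:-→d7:-→d8:-→d9:-→d10:-→d11:-→d12:-→d13:-→d14:-→d15:-→d16:-→d17:-→d18:-→d19:-→d20:-→d21:-→d22:-→d23:-→d24:H1  best=H1
  + 212.69.253.128/28 (H2) depth=28
  ? 17.18.249.165  path d0:H3→d1:-  best=H3
  ? 212.69.253.130  path d0:H3→d1:-→d2:-→d3:-→d4:-→d5:-→d6:-→d7:-→d8:-→d9:-→d10:-→d11:-→d12:-→d13:-→d14:-→d15:-→d16:-→d17:-→d18:-→d19:-→d20:-→d21:-→d22:-→d23:-→d24:-→d25:-→d26:-→d27:-→d28:H2  best=H2
  ? 123.197.5.7  path d0:H3→d1:-→d2:-→d3:-→d4:-→d5:-→d6:-→d7:-→d8:-→d9:-→d10:-→d11:-→d12:-→d13:-→d14:-→d15:-→d16:-→d17:-→d18:-→d19:-→d20:-→d21:-→d22:-→d23:-→d24:H1  best=H1
  + 212.69.253.128/28 (H7) depth=28
  ? 123.197.5.0  path d0:H3→d1:-→d2:-→d3:-→d4:-→d5:-→d6:-→d7:-→d8:-→d9:-→d10:-→d11:-→d12:-→d13:-→d14:-→d15:-→d16:-→d17:-→d18:-→d19:-→d20:-→d21:-→d22:-→d23:-→d24:H1  best=H1
  + 123.197.5.145/32 (H7) depth=32
  + 123.192.0.0/12 (H1) depth=12
  ? 123.197.5.131  path d0:H3→d1:-→d2:-→d3:-→d4:-→d5:-→d6:-→d7:-→d8:-→d9:-→d10:-→d11:-→d12:H1→d13:-→d14:-→d15:-→d16:-→d17:-→d18:-→d19:-→d20:-→d21:-→d22:-→d23:-→d24:H1→d25:-→d26:H5→d27:-  best=H5
  + 212.69.240.0/20 (H0) depth=20
  ? 123.197.5.164  path d0:H3→d1:-→d2:-→d3:-→d4:-→d5:-→d6:-→d7:-→d8:-→d9:-→d10:-→d11:-→d12:H1→d13:-→d14:-→d15:-→d16:-→d17:-→d18:-→d19:-→d20:-→d21:-→d22:-→d23:-→d24:H1→d25:-→d26:H5  best=H5
  + 192.0.0.0/3 (H0) depth=3
  + 176.0.0.0/4 (H4) depth=4
  - 177.149.128.0/20 clear@20
  + 212.0.0.0/8 (H1) depth=8
  + 212.69.253.129/32 (H0) depth=32
  + 177.149.128.0/20 (H5) depth=20
  ? 212.0.0.3  path d0:H3→d1:-→d2:-→d3:H0→d4:-→d5:-→d6:-→d7:-→d8:H1→d9:-  best=H1
  + 177.0.0.0/8 (H4) depth=8
  ? 123.192.0.0  path d0:H3→d1:-→d2:-→d3:-→d4:-→d5:-→d6:-→d7:-→d8:-→d9:-→d10:-→d11:-→d12:H1→d13:-  best=H1

== LOOKUPS ==
["H1","H1","H1","H1","H1","H1","H3","H2","H1","H1","H5","H5","H1","H1"]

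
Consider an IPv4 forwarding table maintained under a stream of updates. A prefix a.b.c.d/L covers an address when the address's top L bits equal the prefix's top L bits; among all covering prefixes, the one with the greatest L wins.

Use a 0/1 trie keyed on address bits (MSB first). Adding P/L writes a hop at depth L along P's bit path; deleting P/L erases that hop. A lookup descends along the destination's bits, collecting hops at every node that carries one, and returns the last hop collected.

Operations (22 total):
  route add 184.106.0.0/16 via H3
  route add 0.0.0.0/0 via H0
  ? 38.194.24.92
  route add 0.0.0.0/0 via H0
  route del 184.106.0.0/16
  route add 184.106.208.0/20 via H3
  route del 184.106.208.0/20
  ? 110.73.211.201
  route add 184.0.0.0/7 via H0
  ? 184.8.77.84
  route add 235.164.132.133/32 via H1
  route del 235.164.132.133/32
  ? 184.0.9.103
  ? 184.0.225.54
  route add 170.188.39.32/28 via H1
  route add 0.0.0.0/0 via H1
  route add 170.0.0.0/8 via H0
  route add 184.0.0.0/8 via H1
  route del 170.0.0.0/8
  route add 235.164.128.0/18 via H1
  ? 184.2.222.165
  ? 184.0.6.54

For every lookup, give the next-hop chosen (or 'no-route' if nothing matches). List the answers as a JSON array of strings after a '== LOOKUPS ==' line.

Process each operation:
  add 184.106.0.0/16 -> H3 at depth 16
  add 0.0.0.0/0 -> H0 at depth 0
  ? 38.194.24.92  path d0:H0  best=H0
  add 0.0.0.0/0 -> H0 at depth 0
  del 184.106.0.0/16 (clear depth 16)
  add 184.106.208.0/20 -> H3 at depth 20
  del 184.106.208.0/20 (clear depth 20)
  ? 110.73.211.201  path d0:H0  best=H0
  add 184.0.0.0/7 -> H0 at depth 7
  ? 184.8.77.84  path d0:H0→d1:-→d2:-→d3:-→d4:-→d5:-→d6:-→d7:H0→d8:-→d9:-  best=H0
  add 235.164.132.133/32 -> H1 at depth 32
  del 235.164.132.133/32 (clear depth 32)
  ? 184.0.9.103  path d0:H0→d1:-→d2:-→d3:-→d4:-→d5:-→d6:-→d7:H0→d8:-→d9:-  best=H0
  ? 184.0.225.54  path d0:H0→d1:-→d2:-→d3:-→d4:-→d5:-→d6:-→d7:H0→d8:-→d9:-  best=H0
  add 170.188.39.32/28 -> H1 at depth 28
  add 0.0.0.0/0 -> H1 at depth 0
  add 170.0.0.0/8 -> H0 at depth 8
  add 184.0.0.0/8 -> H1 at depth 8
  del 170.0.0.0/8 (clear depth 8)
  add 235.164.128.0/18 -> H1 at depth 18
  ? 184.2.222.165  path d0:H1→d1:-→d2:-→d3:-→d4:-→d5:-→d6:-→d7:H0→d8:H1→d9:-  best=H1
  ? 184.0.6.54  path d0:H1→d1:-→d2:-→d3:-→d4:-→d5:-→d6:-→d7:H0→d8:H1→d9:-  best=H1

== LOOKUPS ==
["H0","H0","H0","H0","H0","H1","H1"]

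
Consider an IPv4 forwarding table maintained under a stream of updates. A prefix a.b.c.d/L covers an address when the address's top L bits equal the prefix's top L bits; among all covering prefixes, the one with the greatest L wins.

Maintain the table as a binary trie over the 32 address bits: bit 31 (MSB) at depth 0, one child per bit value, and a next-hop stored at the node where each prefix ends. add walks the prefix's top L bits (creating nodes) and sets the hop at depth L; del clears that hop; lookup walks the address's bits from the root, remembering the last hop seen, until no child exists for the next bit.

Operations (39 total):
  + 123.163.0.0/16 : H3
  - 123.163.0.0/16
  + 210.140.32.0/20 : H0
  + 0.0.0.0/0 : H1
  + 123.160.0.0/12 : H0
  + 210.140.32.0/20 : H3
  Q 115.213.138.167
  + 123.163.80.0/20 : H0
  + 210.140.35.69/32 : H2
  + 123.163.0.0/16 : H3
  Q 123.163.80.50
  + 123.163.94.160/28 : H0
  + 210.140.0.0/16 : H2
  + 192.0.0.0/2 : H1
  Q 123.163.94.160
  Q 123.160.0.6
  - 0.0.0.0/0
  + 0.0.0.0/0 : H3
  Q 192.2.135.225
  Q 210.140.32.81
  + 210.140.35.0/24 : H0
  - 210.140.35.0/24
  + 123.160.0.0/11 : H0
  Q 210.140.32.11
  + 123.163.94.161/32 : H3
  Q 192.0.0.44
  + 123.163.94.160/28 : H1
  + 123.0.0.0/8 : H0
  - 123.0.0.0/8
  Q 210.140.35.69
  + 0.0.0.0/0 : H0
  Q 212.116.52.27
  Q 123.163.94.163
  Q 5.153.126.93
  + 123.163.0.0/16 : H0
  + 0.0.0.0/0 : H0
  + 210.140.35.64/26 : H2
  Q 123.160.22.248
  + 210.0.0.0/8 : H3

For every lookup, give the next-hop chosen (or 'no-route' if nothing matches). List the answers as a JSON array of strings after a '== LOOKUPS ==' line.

Trace:
  + 123.163.0.0/16 (H3) depth=16
  del 123.163.0.0/16 (clear depth 16)
  + 210.140.32.0/20 (H0) depth=20
  + 0.0.0.0/0 (H1) depth=0
  + 123.160.0.0/12 (H0) depth=12
  + 210.140.32.0/20 (H3) depth=20
  Q 115.213.138.167: descend 0111 ; hops seen [H1] ; pick H1
  + 123.163.80.0/20 (H0) depth=20
  + 210.140.35.69/32 (H2) depth=32
  + 123.163.0.0/16 (H3) depth=16
  Q 123.163.80.50: descend 01111011101000110101 ; hops seen [H1,H0,H3,H0] ; pick H0
  + 123.163.94.160/28 (H0) depth=28
  + 210.140.0.0/16 (H2) depth=16
  + 192.0.0.0/2 (H1) depth=2
  Q 123.163.94.160: descend 0111101110100011010111101010 ; hops seen [H1,H0,H3,H0,H0] ; pick H0
  Q 123.160.0.6: descend 01111011101000 ; hops seen [H1,H0] ; pick H0
  del 0.0.0.0/0 (clear depth 0)
  + 0.0.0.0/0 (H3) depth=0
  Q 192.2.135.225: descend 110 ; hops seen [H3,H1] ; pick H1
  Q 210.140.32.81: descend 1101001010001100001000 ; hops seen [H3,H1,H2,H3] ; pick H3
  + 210.140.35.0/24 (H0) depth=24
  del 210.140.35.0/24 (clear depth 24)
  + 123.160.0.0/11 (H0) depth=11
  Q 210.140.32.11: descend 1101001010001100001000 ; hops seen [H3,H1,H2,H3] ; pick H3
  + 123.163.94.161/32 (H3) depth=32
  Q 192.0.0.44: descend 110 ; hops seen [H3,H1] ; pick H1
  + 123.163.94.160/28 (H1) depth=28
  + 123.0.0.0/8 (H0) depth=8
  del 123.0.0.0/8 (clear depth 8)
  Q 210.140.35.69: descend 11010010100011000010001101000101 ; hops seen [H3,H1,H2,H3,H2] ; pick H2
  + 0.0.0.0/0 (H0) depth=0
  Q 212.116.52.27: descend 11010 ; hops seen [H0,H1] ; pick H1
  Q 123.163.94.163: descend 011110111010001101011110101000 ; hops seen [H0,H0,H0,H3,H0,H1] ; pick H1
  Q 5.153.126.93: descend 0 ; hops seen [H0] ; pick H0
  + 123.163.0.0/16 (H0) depth=16
  + 0.0.0.0/0 (H0) depth=0
  + 210.140.35.64/26 (H2) depth=26
  Q 123.160.22.248: descend 01111011101000 ; hops seen [H0,H0,H0] ; pick H0
  + 210.0.0.0/8 (H3) depth=8

== LOOKUPS ==
["H1","H0","H0","H0","H1","H3","H3","H1","H2","H1","H1","H0","H0"]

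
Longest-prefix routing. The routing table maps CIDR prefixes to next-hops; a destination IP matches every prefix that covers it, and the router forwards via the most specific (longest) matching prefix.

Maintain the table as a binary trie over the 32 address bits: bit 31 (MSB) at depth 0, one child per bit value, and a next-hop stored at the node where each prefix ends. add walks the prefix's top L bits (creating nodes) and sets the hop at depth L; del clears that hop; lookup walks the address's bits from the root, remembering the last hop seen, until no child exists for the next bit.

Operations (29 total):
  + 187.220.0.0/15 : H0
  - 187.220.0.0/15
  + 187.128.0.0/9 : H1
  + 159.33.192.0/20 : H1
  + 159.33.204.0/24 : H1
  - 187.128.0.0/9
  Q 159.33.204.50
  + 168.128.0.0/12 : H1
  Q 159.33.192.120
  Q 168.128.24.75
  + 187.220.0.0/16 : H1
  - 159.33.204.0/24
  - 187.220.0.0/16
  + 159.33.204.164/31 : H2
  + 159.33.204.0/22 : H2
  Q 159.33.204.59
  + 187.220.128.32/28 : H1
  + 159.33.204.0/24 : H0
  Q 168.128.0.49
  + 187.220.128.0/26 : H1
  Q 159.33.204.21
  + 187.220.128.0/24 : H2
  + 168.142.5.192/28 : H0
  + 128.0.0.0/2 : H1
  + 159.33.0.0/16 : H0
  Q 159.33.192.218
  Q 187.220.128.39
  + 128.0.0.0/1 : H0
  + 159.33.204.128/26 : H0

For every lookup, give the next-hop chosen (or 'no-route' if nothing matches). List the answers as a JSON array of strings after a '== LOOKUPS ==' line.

Trace:
  + 187.220.0.0/15 (H0) depth=15
  del 187.220.0.0/15 (clear depth 15)
  + 187.128.0.0/9 (H1) depth=9
  + 159.33.192.0/20 (H1) depth=20
  + 159.33.204.0/24 (H1) depth=24
  del 187.128.0.0/9 (clear depth 9)
  Q 159.33.204.50: descend 100111110010000111001100 ; hops seen [H1,H1] ; pick H1
  + 168.128.0.0/12 (H1) depth=12
  Q 159.33.192.120: descend 10011111001000011100 ; hops seen [H1] ; pick H1
  Q 168.128.24.75: descend 101010001000 ; hops seen [H1] ; pick H1
  + 187.220.0.0/16 (H1) depth=16
  del 159.33.204.0/24 (clear depth 24)
  del 187.220.0.0/16 (clear depth 16)
  + 159.33.204.164/31 (H2) depth=31
  + 159.33.204.0/22 (H2) depth=22
  Q 159.33.204.59: descend 100111110010000111001100 ; hops seen [H1,H2] ; pick H2
  + 187.220.128.32/28 (H1) depth=28
  + 159.33.204.0/24 (H0) depth=24
  Q 168.128.0.49: descend 101010001000 ; hops seen [H1] ; pick H1
  + 187.220.128.0/26 (H1) depth=26
  Q 159.33.204.21: descend 100111110010000111001100 ; hops seen [H1,H2,H0] ; pick H0
  + 187.220.128.0/24 (H2) depth=24
  + 168.142.5.192/28 (H0) depth=28
  + 128.0.0.0/2 (H1) depth=2
  + 159.33.0.0/16 (H0) depth=16
  Q 159.33.192.218: descend 10011111001000011100 ; hops seen [H1,H0,H1] ; pick H1
  Q 187.220.128.39: descend 1011101111011100100000000010 ; hops seen [H1,H2,H1,H1] ; pick H1
  + 128.0.0.0/1 (H0) depth=1
  + 159.33.204.128/26 (H0) depth=26

== LOOKUPS ==
["H1","H1","H1","H2","H1","H0","H1","H1"]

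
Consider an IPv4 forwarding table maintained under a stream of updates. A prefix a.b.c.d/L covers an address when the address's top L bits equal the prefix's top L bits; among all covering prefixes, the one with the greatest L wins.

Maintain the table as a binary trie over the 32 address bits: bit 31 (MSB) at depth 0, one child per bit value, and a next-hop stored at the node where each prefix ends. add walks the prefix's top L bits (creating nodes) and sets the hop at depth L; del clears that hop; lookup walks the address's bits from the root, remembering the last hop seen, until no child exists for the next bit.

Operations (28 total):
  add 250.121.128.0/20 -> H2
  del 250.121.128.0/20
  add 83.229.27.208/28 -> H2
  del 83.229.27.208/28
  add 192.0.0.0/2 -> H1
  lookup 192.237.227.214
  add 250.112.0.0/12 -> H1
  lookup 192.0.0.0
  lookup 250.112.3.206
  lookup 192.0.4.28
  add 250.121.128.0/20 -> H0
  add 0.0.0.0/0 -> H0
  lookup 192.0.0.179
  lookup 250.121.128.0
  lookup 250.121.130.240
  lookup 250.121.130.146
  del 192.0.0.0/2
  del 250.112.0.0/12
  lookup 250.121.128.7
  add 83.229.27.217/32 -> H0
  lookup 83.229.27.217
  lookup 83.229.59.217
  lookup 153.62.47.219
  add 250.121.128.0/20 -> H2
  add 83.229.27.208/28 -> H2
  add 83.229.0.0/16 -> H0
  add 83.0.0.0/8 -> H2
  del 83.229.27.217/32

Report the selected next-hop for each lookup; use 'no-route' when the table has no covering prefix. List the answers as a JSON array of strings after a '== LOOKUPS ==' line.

Apply in order:
  + 250.121.128.0/20 (H2) depth=20
  - 250.121.128.0/20 clear@20
  + 83.229.27.208/28 (H2) depth=28
  - 83.229.27.208/28 clear@28
  + 192.0.0.0/2 (H1) depth=2
  ? 192.237.227.214  path d0:-→d1:-→d2:H1  best=H1
  + 250.112.0.0/12 (H1) depth=12
  ? 192.0.0.0  path d0:-→d1:-→d2:H1  best=H1
  ? 250.112.3.206  path d0:-→d1:-→d2:H1→d3:-→d4:-→d5:-→d6:-→d7:-→d8:-→d9:-→d10:-→d11:-→d12:H1  best=H1
  ? 192.0.4.28  path d0:-→d1:-→d2:H1  best=H1
  + 250.121.128.0/20 (H0) depth=20
  + 0.0.0.0/0 (H0) depth=0
  ? 192.0.0.179  path d0:H0→d1:-→d2:H1  best=H1
  ? 250.121.128.0  path d0:H0→d1:-→d2:H1→d3:-→d4:-→d5:-→d6:-→d7:-→d8:-→d9:-→d10:-→d11:-→d12:H1→d13:-→d14:-→d15:-→d16:-→d17:-→d18:-→d19:-→d20:H0  best=H0
  ? 250.121.130.240  path d0:H0→d1:-→d2:H1→d3:-→d4:-→d5:-→d6:-→d7:-→d8:-→d9:-→d10:-→d11:-→d12:H1→d13:-→d14:-→d15:-→d16:-→d17:-→d18:-→d19:-→d20:H0  best=H0
  ? 250.121.130.146  path d0:H0→d1:-→d2:H1→d3:-→d4:-→d5:-→d6:-→d7:-→d8:-→d9:-→d10:-→d11:-→d12:H1→d13:-→d14:-→d15:-→d16:-→d17:-→d18:-→d19:-→d20:H0  best=H0
  - 192.0.0.0/2 clear@2
  - 250.112.0.0/12 clear@12
  ? 250.121.128.7  path d0:H0→d1:-→d2:-→d3:-→d4:-→d5:-→d6:-→d7:-→d8:-→d9:-→d10:-→d11:-→d12:-→d13:-→d14:-→d15:-→d16:-→d17:-→d18:-→d19:-→d20:H0  best=H0
  + 83.229.27.217/32 (H0) depth=32
  ? 83.229.27.217  path d0:H0→d1:-→d2:-→d3:-→d4:-→d5:-→d6:-→d7:-→d8:-→d9:-→d10:-→d11:-→d12:-→d13:-→d14:-→d15:-→d16:-→d17:-→d18:-→d19:-→d20:-→d21:-→d22:-→d23:-→d24:-→d25:-→d26:-→d27:-→d28:-→d29:-→d30:-→d31:-→d32:H0  best=H0
  ? 83.229.59.217  path d0:H0→d1:-→d2:-→d3:-→d4:-→d5:-→d6:-→d7:-→d8:-→d9:-→d10:-→d11:-→d12:-→d13:-→d14:-→d15:-→d16:-→d17:-→d18:-  best=H0
  ? 153.62.47.219  path d0:H0→d1:-  best=H0
  + 250.121.128.0/20 (H2) depth=20
  + 83.229.27.208/28 (H2) depth=28
  + 83.229.0.0/16 (H0) depth=16
  + 83.0.0.0/8 (H2) depth=8
  - 83.229.27.217/32 clear@32

== LOOKUPS ==
["H1","H1","H1","H1","H1","H0","H0","H0","H0","H0","H0","H0"]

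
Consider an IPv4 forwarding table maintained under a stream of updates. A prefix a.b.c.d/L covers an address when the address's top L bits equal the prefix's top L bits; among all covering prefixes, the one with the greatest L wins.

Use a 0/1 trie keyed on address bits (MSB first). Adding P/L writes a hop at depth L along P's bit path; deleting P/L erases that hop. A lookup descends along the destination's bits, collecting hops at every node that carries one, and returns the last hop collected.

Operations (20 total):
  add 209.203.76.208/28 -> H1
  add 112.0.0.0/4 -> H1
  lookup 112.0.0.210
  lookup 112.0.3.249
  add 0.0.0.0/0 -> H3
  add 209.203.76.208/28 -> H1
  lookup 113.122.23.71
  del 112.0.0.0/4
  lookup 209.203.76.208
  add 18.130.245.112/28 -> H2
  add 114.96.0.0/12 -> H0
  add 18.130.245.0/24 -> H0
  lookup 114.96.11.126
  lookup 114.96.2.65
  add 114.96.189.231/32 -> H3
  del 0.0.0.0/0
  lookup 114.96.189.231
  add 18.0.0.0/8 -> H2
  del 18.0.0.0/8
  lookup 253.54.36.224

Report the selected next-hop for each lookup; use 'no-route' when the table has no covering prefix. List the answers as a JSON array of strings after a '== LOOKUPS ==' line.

Process each operation:
  + 209.203.76.208/28 (H1) depth=28
  + 112.0.0.0/4 (H1) depth=4
  ? 112.0.0.210  path d0:-→d1:-→d2:-→d3:-→d4:H1  best=H1
  ? 112.0.3.249  path d0:-→d1:-→d2:-→d3:-→d4:H1  best=H1
  + 0.0.0.0/0 (H3) depth=0
  + 209.203.76.208/28 (H1) depth=28
  ? 113.122.23.71  path d0:H3→d1:-→d2:-→d3:-→d4:H1  best=H1
  del 112.0.0.0/4 (clear depth 4)
  ? 209.203.76.208  path d0:H3→d1:-→d2:-→d3:-→d4:-→d5:-→d6:-→d7:-→d8:-→d9:-→d10:-→d11:-→d12:-→d13:-→d14:-→d15:-→d16:-→d17:-→d18:-→d19:-→d20:-→d21:-→d22:-→d23:-→d24:-→d25:-→d26:-→d27:-→d28:H1  best=H1
  + 18.130.245.112/28 (H2) depth=28
  + 114.96.0.0/12 (H0) depth=12
  + 18.130.245.0/24 (H0) depth=24
  ? 114.96.11.126  path d0:H3→d1:-→d2:-→d3:-→d4:-→d5:-→d6:-→d7:-→d8:-→d9:-→d10:-→d11:-→d12:H0  best=H0
  ? 114.96.2.65  path d0:H3→d1:-→d2:-→d3:-→d4:-→d5:-→d6:-→d7:-→d8:-→d9:-→d10:-→d11:-→d12:H0  best=H0
  + 114.96.189.231/32 (H3) depth=32
  del 0.0.0.0/0 (clear depth 0)
  ? 114.96.189.231  path d0:-→d1:-→d2:-→d3:-→d4:-→d5:-→d6:-→d7:-→d8:-→d9:-→d10:-→d11:-→d12:H0→d13:-→d14:-→d15:-→d16:-→d17:-→d18:-→d19:-→d20:-→d21:-→d22:-→d23:-→d24:-→d25:-→d26:-→d27:-→d28:-→d29:-→d30:-→d31:-→d32:H3  best=H3
  + 18.0.0.0/8 (H2) depth=8
  del 18.0.0.0/8 (clear depth 8)
  ? 253.54.36.224  path d0:-→d1:-→d2:-  best=no-route

== LOOKUPS ==
["H1","H1","H1","H1","H0","H0","H3","no-route"]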